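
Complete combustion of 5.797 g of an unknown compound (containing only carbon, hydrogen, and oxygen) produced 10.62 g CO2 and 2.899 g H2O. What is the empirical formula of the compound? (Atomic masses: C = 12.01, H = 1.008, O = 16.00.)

mol C = 10.62 / 44.01 = 0.2413; mass C = 0.2413 × 12.01 = 2.898 g
mol H = 2 × (2.899 / 18.02) = 0.3218; mass H = 0.3218 × 1.008 = 0.3243 g
mass O = 5.797 − (3.222) = 2.575 g → mol O = 0.1609
Smallest is O at 0.1609 mol; normalising gives C 1.500, H 2.000, O 1.000
Multiply by 2: C 3.00, H 4.00, O 2.00 → C3H4O2

C3H4O2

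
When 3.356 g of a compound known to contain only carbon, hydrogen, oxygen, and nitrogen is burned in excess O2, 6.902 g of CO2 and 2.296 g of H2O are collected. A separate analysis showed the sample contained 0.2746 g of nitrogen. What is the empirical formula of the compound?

C8H13NO3

mol C = 6.902 / 44.01 = 0.1568; mass C = 0.1568 × 12.01 = 1.884 g
mol H = 2 × (2.296 / 18.02) = 0.2548; mass H = 0.2548 × 1.008 = 0.2569 g
mol N = 0.2746 / 14.01 = 0.01960
mass O = 3.356 − (2.415) = 0.9410 g → mol O = 0.05881
Smallest is N at 0.0196 mol; normalising gives C 8.001, H 13.001, N 1.000, O 3.001
≈ 8:13:1:3 → C8H13NO3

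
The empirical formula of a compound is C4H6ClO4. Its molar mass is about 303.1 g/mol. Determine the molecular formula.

Empirical-formula mass = 153.54 g/mol
n = 303.1 / 153.54 = 1.97 ≈ 2
Molecular formula = (C4H6ClO4)2 = C8H12Cl2O8

C8H12Cl2O8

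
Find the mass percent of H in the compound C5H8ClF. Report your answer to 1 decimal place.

Molar mass = 5(12.01) + 8(1.008) + 1(35.45) + 1(19.00) = 122.564 g/mol
Mass of H per mole = 8 × 1.008 = 8.064 g
% H = 8.064 / 122.564 × 100 = 6.6%

6.6%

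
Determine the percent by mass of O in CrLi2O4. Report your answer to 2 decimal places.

Molar mass = 1(52.00) + 2(6.94) + 4(16.00) = 129.880 g/mol
Mass of O per mole = 4 × 16.00 = 64.000 g
% O = 64.000 / 129.880 × 100 = 49.28%

49.28%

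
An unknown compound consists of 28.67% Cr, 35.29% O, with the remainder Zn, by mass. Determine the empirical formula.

CrO4Zn

Assume 100 g: 28.67 g Cr, 35.29 g O, 36.04 g Zn.
Moles — Cr: 28.67 / 52.00 = 0.5513 mol; O: 35.29 / 16.00 = 2.206 mol; Zn: 36.04 / 65.38 = 0.5512 mol
Ratios (÷ 0.5512): Cr 1.000, O 4.001, Zn 1.000
≈ 1:4:1 → CrO4Zn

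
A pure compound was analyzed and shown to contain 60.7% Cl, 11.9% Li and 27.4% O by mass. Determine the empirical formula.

Assume 100 g: 60.7 g Cl, 11.9 g Li, 27.4 g O.
Moles — Cl: 60.7 / 35.45 = 1.712 mol; Li: 11.9 / 6.94 = 1.715 mol; O: 27.4 / 16.00 = 1.712 mol
Divide by the smallest (1.712 mol Cl): Cl 1.000, Li 1.001, O 1.000
→ ClLiO

ClLiO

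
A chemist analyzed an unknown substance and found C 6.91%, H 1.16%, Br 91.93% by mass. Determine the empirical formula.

CH2Br2

Assume 100 g: 6.91 g C, 1.16 g H, 91.93 g Br.
n(C) = 6.91/12.01 = 0.5754, n(H) = 1.16/1.008 = 1.151, n(Br) = 91.93/79.90 = 1.151
Smallest is C at 0.5754 mol; normalising gives C 1.000, H 2.000, Br 2.000
Ratio ≈ 1:2:2, so the empirical formula is CH2Br2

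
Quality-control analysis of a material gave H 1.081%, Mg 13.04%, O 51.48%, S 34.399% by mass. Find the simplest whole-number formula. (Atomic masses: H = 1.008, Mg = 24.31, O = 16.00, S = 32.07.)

Assume 100 g: 1.081 g H, 13.04 g Mg, 51.48 g O, 34.399 g S.
Moles — H: 1.081 / 1.008 = 1.072 mol; Mg: 13.04 / 24.31 = 0.5364 mol; O: 51.48 / 16.00 = 3.217 mol; S: 34.399 / 32.07 = 1.073 mol
Smallest is Mg at 0.5364 mol; normalising gives H 1.999, Mg 1.000, O 5.998, S 2.000
≈ 2:1:6:2 → H2MgO6S2

H2MgO6S2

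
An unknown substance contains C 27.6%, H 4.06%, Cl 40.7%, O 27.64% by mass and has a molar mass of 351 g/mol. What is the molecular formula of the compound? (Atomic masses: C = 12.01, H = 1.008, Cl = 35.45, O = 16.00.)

C8H14Cl4O6

Assume 100 g: 27.6 g C, 4.06 g H, 40.7 g Cl, 27.64 g O.
Moles — C: 27.6 / 12.01 = 2.298 mol; H: 4.06 / 1.008 = 4.028 mol; Cl: 40.7 / 35.45 = 1.148 mol; O: 27.64 / 16.00 = 1.728 mol
Smallest is Cl at 1.148 mol; normalising gives C 2.002, H 3.508, Cl 1.000, O 1.505
Multiply by 2: C 4.00, H 7.02, Cl 2.00, O 3.01 → C4H7Cl2O3
Empirical-formula mass = 174.00 g/mol
n = 351 / 174.00 = 2.02 ≈ 2
Molecular formula = (C4H7Cl2O3)×2 = C8H14Cl4O6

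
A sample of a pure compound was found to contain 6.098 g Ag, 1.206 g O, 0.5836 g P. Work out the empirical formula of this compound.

Ag3O4P

Ag: 6.098 g ÷ 107.87 g/mol = 0.05653 mol
O: 1.206 g ÷ 16.00 g/mol = 0.07537 mol
P: 0.5836 g ÷ 30.97 g/mol = 0.01884 mol
Ratios (÷ 0.01884): Ag 3.000, O 4.000, P 1.000
≈ 3:4:1 → Ag3O4P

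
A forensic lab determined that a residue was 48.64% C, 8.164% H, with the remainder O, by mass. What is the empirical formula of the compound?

Assume 100 g: 48.64 g C, 8.164 g H, 43.196 g O.
C: 48.64 g ÷ 12.01 g/mol = 4.05 mol
H: 8.164 g ÷ 1.008 g/mol = 8.099 mol
O: 43.196 g ÷ 16.00 g/mol = 2.7 mol
Divide by the smallest (2.7 mol O): C 1.500, H 3.000, O 1.000
×2: C 3.00, H 6.00, O 2.00 → C3H6O2

C3H6O2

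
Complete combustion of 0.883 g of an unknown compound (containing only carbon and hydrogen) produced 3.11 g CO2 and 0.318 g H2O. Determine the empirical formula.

mol C = 3.11 / 44.01 = 0.07067; mass C = 0.07067 × 12.01 = 0.8487 g
mol H = 2 × (0.318 / 18.02) = 0.03529; mass H = 0.03529 × 1.008 = 0.03558 g
Smallest is H at 0.03529 mol; normalising gives C 2.002, H 1.000
→ C2H

C2H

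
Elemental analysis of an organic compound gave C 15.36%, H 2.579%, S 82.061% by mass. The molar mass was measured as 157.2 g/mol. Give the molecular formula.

C2H4S4

Assume 100 g: 15.36 g C, 2.579 g H, 82.061 g S.
n(C) = 15.36/12.01 = 1.279, n(H) = 2.579/1.008 = 2.559, n(S) = 82.061/32.07 = 2.559
Divide by the smallest (1.279 mol C): C 1.000, H 2.001, S 2.001
Ratio ≈ 1:2:2, so the empirical formula is CH2S2
Empirical-formula mass = 78.17 g/mol
n = 157.2 / 78.17 = 2.01 ≈ 2
Molecular formula = (CH2S2)×2 = C2H4S4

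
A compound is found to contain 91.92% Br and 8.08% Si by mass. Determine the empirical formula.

Assume 100 g: 91.92 g Br, 8.08 g Si.
Moles — Br: 91.92 / 79.90 = 1.15 mol; Si: 8.08 / 28.09 = 0.2876 mol
Ratios (÷ 0.2876): Br 3.999, Si 1.000
→ Br4Si

Br4Si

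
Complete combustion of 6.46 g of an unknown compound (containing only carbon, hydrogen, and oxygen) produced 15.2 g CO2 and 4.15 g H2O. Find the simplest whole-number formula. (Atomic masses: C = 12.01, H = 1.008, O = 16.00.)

mol C = 15.2 / 44.01 = 0.3454; mass C = 0.3454 × 12.01 = 4.148 g
mol H = 2 × (4.15 / 18.02) = 0.4606; mass H = 0.4606 × 1.008 = 0.4643 g
mass O = 6.46 − (4.612) = 1.848 g → mol O = 0.1155
Ratios (÷ 0.1155): C 2.991, H 3.988, O 1.000
≈ 3:4:1 → C3H4O

C3H4O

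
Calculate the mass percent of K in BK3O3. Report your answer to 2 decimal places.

66.61%

Molar mass = 1(10.81) + 3(39.10) + 3(16.00) = 176.110 g/mol
Mass of K per mole = 3 × 39.10 = 117.300 g
% K = 117.300 / 176.110 × 100 = 66.61%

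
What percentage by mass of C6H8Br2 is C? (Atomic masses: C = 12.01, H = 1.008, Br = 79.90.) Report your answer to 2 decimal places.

Molar mass = 6(12.01) + 8(1.008) + 2(79.90) = 239.924 g/mol
Mass of C per mole = 6 × 12.01 = 72.060 g
% C = 72.060 / 239.924 × 100 = 30.03%

30.03%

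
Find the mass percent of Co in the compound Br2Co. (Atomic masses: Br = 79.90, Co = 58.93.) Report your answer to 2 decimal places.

Molar mass = 2(79.90) + 1(58.93) = 218.730 g/mol
Mass of Co per mole = 1 × 58.93 = 58.930 g
% Co = 58.930 / 218.730 × 100 = 26.94%

26.94%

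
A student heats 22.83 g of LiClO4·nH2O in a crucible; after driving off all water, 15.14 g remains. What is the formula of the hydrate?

LiClO4·3H2O

Mass of water lost = 22.83 − 15.14 = 7.69 g → 7.69 / 18.02 = 0.4267 mol H2O
Molar mass of LiClO4 = 106.39 g/mol → mol LiClO4 = 15.14 / 106.39 = 0.1423
n = 0.4267 / 0.1423 = 3.00 ≈ 3 → LiClO4·3H2O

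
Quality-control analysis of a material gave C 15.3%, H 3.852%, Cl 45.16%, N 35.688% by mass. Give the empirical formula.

CH3ClN2

Assume 100 g: 15.3 g C, 3.852 g H, 45.16 g Cl, 35.688 g N.
Moles — C: 15.3 / 12.01 = 1.274 mol; H: 3.852 / 1.008 = 3.821 mol; Cl: 45.16 / 35.45 = 1.274 mol; N: 35.688 / 14.01 = 2.547 mol
Smallest is Cl at 1.274 mol; normalising gives C 1.000, H 3.000, Cl 1.000, N 2.000
Ratio ≈ 1:3:1:2, so the empirical formula is CH3ClN2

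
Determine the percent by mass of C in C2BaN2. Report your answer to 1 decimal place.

12.7%

Molar mass = 2(12.01) + 1(137.33) + 2(14.01) = 189.370 g/mol
Mass of C per mole = 2 × 12.01 = 24.020 g
% C = 24.020 / 189.370 × 100 = 12.7%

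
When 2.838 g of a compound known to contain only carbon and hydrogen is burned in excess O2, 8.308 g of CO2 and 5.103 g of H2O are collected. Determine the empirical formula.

mol C = 8.308 / 44.01 = 0.1888; mass C = 0.1888 × 12.01 = 2.267 g
mol H = 2 × (5.103 / 18.02) = 0.5664; mass H = 0.5664 × 1.008 = 0.5709 g
Divide by the smallest (0.1888 mol C): C 1.000, H 3.000
Ratio ≈ 1:3, so the empirical formula is CH3

CH3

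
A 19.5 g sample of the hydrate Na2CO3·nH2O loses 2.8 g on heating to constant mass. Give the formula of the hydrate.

Mass of anhydrous Na2CO3 = 19.5 − 2.8 = 16.7 g
mol H2O = 2.8 / 18.02 = 0.1554
Molar mass of Na2CO3 = 105.99 g/mol → mol Na2CO3 = 16.7 / 105.99 = 0.1576
n = 0.1554 / 0.1576 = 0.99 ≈ 1 → Na2CO3·H2O

Na2CO3·H2O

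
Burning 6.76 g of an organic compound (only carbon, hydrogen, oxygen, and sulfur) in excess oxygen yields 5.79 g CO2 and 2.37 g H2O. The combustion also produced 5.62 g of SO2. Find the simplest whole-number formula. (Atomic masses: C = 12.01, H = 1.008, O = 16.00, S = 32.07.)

mol C = 5.79 / 44.01 = 0.1316; mass C = 0.1316 × 12.01 = 1.580 g
mol H = 2 × (2.37 / 18.02) = 0.2630; mass H = 0.2630 × 1.008 = 0.2651 g
mol S = 5.62 / 64.07 = 0.08772; mass S = 2.813 g
mass O = 6.76 − (4.658) = 2.102 g → mol O = 0.1314
Ratios (÷ 0.08772): C 1.500, H 2.999, O 1.498, S 1.000
Scaling by 2: C 3.00, H 6.00, O 3.00, S 2.00 → C3H6O3S2

C3H6O3S2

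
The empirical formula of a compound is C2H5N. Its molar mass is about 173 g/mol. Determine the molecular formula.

Empirical-formula mass = 43.07 g/mol
n = 173 / 43.07 = 4.02 ≈ 4
Molecular formula = (C2H5N)4 = C8H20N4

C8H20N4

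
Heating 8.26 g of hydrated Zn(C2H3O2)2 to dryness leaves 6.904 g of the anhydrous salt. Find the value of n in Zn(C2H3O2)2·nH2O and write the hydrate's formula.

Zn(C2H3O2)2·2H2O

Mass of water lost = 8.26 − 6.904 = 1.356 g → 1.356 / 18.02 = 0.07525 mol H2O
Molar mass of Zn(C2H3O2)2 = 183.47 g/mol → mol Zn(C2H3O2)2 = 6.904 / 183.47 = 0.03763
n = 0.07525 / 0.03763 = 2.00 ≈ 2 → Zn(C2H3O2)2·2H2O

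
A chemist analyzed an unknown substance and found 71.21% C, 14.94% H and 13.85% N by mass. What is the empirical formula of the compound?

Assume 100 g: 71.21 g C, 14.94 g H, 13.85 g N.
Moles — C: 71.21 / 12.01 = 5.929 mol; H: 14.94 / 1.008 = 14.82 mol; N: 13.85 / 14.01 = 0.9886 mol
Ratios (÷ 0.9886): C 5.998, H 14.993, N 1.000
Ratio ≈ 6:15:1, so the empirical formula is C6H15N

C6H15N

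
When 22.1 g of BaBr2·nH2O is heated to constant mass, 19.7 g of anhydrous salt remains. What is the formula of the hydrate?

BaBr2·2H2O

Mass of water lost = 22.1 − 19.7 = 2.4 g → 2.4 / 18.02 = 0.1332 mol H2O
Molar mass of BaBr2 = 297.13 g/mol → mol BaBr2 = 19.7 / 297.13 = 0.0663
n = 0.1332 / 0.0663 = 2.01 ≈ 2 → BaBr2·2H2O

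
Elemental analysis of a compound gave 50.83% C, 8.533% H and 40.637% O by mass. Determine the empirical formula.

Assume 100 g: 50.83 g C, 8.533 g H, 40.637 g O.
C: 50.83 g ÷ 12.01 g/mol = 4.232 mol
H: 8.533 g ÷ 1.008 g/mol = 8.465 mol
O: 40.637 g ÷ 16.00 g/mol = 2.54 mol
Smallest is O at 2.54 mol; normalising gives C 1.666, H 3.333, O 1.000
Multiply by 3: C 5.00, H 10.00, O 3.00 → C5H10O3

C5H10O3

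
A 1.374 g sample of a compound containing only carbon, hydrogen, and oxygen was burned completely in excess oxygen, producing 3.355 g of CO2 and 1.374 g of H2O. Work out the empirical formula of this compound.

C4H8O

mol C = 3.355 / 44.01 = 0.07623; mass C = 0.07623 × 12.01 = 0.9156 g
mol H = 2 × (1.374 / 18.02) = 0.1525; mass H = 0.1525 × 1.008 = 0.1537 g
mass O = 1.374 − (1.069) = 0.3047 g → mol O = 0.01905
Divide by the smallest (0.01905 mol O): C 4.003, H 8.007, O 1.000
≈ 4:8:1 → C4H8O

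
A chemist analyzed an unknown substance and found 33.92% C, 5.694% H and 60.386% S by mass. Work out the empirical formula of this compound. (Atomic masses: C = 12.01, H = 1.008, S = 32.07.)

Assume 100 g: 33.92 g C, 5.694 g H, 60.386 g S.
C: 33.92 g ÷ 12.01 g/mol = 2.824 mol
H: 5.694 g ÷ 1.008 g/mol = 5.649 mol
S: 60.386 g ÷ 32.07 g/mol = 1.883 mol
Ratios (÷ 1.883): C 1.500, H 3.000, S 1.000
×2: C 3.00, H 6.00, S 2.00 → C3H6S2

C3H6S2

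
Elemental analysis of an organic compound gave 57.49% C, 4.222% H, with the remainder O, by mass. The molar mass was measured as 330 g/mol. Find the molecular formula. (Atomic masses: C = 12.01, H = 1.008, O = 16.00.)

C16H14O8

Assume 100 g: 57.49 g C, 4.222 g H, 38.288 g O.
n(C) = 57.49/12.01 = 4.787, n(H) = 4.222/1.008 = 4.188, n(O) = 38.288/16.00 = 2.393
Ratios (÷ 2.393): C 2.000, H 1.750, O 1.000
×4: C 8.00, H 7.00, O 4.00 → C8H7O4
Empirical-formula mass = 167.14 g/mol
n = 330 / 167.14 = 1.97 ≈ 2
Molecular formula = (C8H7O4)×2 = C16H14O8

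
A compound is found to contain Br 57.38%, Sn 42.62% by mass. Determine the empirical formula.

Assume 100 g: 57.38 g Br, 42.62 g Sn.
Moles — Br: 57.38 / 79.90 = 0.7181 mol; Sn: 42.62 / 118.71 = 0.359 mol
Divide by the smallest (0.359 mol Sn): Br 2.000, Sn 1.000
Ratio ≈ 2:1, so the empirical formula is Br2Sn

Br2Sn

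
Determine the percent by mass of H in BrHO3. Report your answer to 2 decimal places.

0.78%

Molar mass = 1(79.90) + 1(1.008) + 3(16.00) = 128.908 g/mol
Mass of H per mole = 1 × 1.008 = 1.008 g
% H = 1.008 / 128.908 × 100 = 0.78%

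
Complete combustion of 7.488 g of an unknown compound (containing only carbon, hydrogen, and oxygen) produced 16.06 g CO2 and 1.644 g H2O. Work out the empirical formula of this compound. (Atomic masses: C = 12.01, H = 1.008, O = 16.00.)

C2HO

mol C = 16.06 / 44.01 = 0.3649; mass C = 0.3649 × 12.01 = 4.383 g
mol H = 2 × (1.644 / 18.02) = 0.1825; mass H = 0.1825 × 1.008 = 0.1839 g
mass O = 7.488 − (4.567) = 2.921 g → mol O = 0.1826
Ratios (÷ 0.1825): C 2.000, H 1.000, O 1.001
Ratio ≈ 2:1:1, so the empirical formula is C2HO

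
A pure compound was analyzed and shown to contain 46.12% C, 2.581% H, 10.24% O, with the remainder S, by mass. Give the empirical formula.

Assume 100 g: 46.12 g C, 2.581 g H, 10.24 g O, 41.059 g S.
C: 46.12 g ÷ 12.01 g/mol = 3.84 mol
H: 2.581 g ÷ 1.008 g/mol = 2.561 mol
O: 10.24 g ÷ 16.00 g/mol = 0.64 mol
S: 41.059 g ÷ 32.07 g/mol = 1.28 mol
Divide by the smallest (0.64 mol O): C 6.000, H 4.001, O 1.000, S 2.000
Ratio ≈ 6:4:1:2, so the empirical formula is C6H4OS2

C6H4OS2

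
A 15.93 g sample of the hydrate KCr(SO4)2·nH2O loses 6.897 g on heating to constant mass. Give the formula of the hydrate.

Mass of anhydrous KCr(SO4)2 = 15.93 − 6.897 = 9.033 g
mol H2O = 6.897 / 18.02 = 0.3827
Molar mass of KCr(SO4)2 = 283.24 g/mol → mol KCr(SO4)2 = 9.033 / 283.24 = 0.03189
n = 0.3827 / 0.03189 = 12.00 ≈ 12 → KCr(SO4)2·12H2O

KCr(SO4)2·12H2O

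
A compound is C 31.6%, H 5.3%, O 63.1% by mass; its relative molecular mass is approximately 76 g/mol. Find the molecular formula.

C2H4O3

Assume 100 g: 31.6 g C, 5.3 g H, 63.1 g O.
n(C) = 31.6/12.01 = 2.631, n(H) = 5.3/1.008 = 5.258, n(O) = 63.1/16.00 = 3.944
Smallest is C at 2.631 mol; normalising gives C 1.000, H 1.998, O 1.499
×2: C 2.00, H 4.00, O 3.00 → C2H4O3
Empirical-formula mass = 76.05 g/mol
n = 76 / 76.05 = 1.00 ≈ 1
Molecular formula = empirical formula = C2H4O3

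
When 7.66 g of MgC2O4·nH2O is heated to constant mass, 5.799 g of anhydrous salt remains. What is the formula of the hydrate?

Mass of water lost = 7.66 − 5.799 = 1.861 g → 1.861 / 18.02 = 0.1033 mol H2O
Molar mass of MgC2O4 = 112.33 g/mol → mol MgC2O4 = 5.799 / 112.33 = 0.05162
n = 0.1033 / 0.05162 = 2.00 ≈ 2 → MgC2O4·2H2O

MgC2O4·2H2O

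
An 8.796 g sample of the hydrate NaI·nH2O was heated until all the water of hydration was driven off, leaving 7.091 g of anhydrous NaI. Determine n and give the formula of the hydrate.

NaI·2H2O

Mass of water lost = 8.796 − 7.091 = 1.705 g → 1.705 / 18.02 = 0.09462 mol H2O
Molar mass of NaI = 149.89 g/mol → mol NaI = 7.091 / 149.89 = 0.04731
n = 0.09462 / 0.04731 = 2.00 ≈ 2 → NaI·2H2O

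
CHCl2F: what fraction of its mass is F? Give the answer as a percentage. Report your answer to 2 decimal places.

Molar mass = 1(12.01) + 1(1.008) + 2(35.45) + 1(19.00) = 102.918 g/mol
Mass of F per mole = 1 × 19.00 = 19.000 g
% F = 19.000 / 102.918 × 100 = 18.46%

18.46%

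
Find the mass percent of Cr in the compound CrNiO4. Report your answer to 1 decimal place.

29.8%

Molar mass = 1(52.00) + 1(58.69) + 4(16.00) = 174.690 g/mol
Mass of Cr per mole = 1 × 52.00 = 52.000 g
% Cr = 52.000 / 174.690 × 100 = 29.8%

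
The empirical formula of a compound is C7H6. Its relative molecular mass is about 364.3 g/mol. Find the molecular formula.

Empirical-formula mass = 90.12 g/mol
n = 364.3 / 90.12 = 4.04 ≈ 4
Molecular formula = (C7H6)4 = C28H24

C28H24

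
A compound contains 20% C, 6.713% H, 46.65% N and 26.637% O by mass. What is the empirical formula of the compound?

CH4N2O

Assume 100 g: 20 g C, 6.713 g H, 46.65 g N, 26.637 g O.
n(C) = 20/12.01 = 1.665, n(H) = 6.713/1.008 = 6.66, n(N) = 46.65/14.01 = 3.33, n(O) = 26.637/16.00 = 1.665
Smallest is O at 1.665 mol; normalising gives C 1.000, H 4.000, N 2.000, O 1.000
Ratio ≈ 1:4:2:1, so the empirical formula is CH4N2O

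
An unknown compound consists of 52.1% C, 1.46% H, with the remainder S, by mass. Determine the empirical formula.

C3HS

Assume 100 g: 52.1 g C, 1.46 g H, 46.44 g S.
n(C) = 52.1/12.01 = 4.338, n(H) = 1.46/1.008 = 1.448, n(S) = 46.44/32.07 = 1.448
Ratios (÷ 1.448): C 2.996, H 1.000, S 1.000
→ C3HS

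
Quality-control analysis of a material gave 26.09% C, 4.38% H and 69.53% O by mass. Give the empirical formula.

Assume 100 g: 26.09 g C, 4.38 g H, 69.53 g O.
Moles — C: 26.09 / 12.01 = 2.172 mol; H: 4.38 / 1.008 = 4.345 mol; O: 69.53 / 16.00 = 4.346 mol
Smallest is C at 2.172 mol; normalising gives C 1.000, H 2.000, O 2.000
→ CH2O2

CH2O2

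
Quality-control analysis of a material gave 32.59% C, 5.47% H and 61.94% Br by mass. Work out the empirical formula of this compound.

Assume 100 g: 32.59 g C, 5.47 g H, 61.94 g Br.
Moles — C: 32.59 / 12.01 = 2.714 mol; H: 5.47 / 1.008 = 5.427 mol; Br: 61.94 / 79.90 = 0.7752 mol
Divide by the smallest (0.7752 mol Br): C 3.500, H 7.000, Br 1.000
×2: C 7.00, H 14.00, Br 2.00 → C7H14Br2

C7H14Br2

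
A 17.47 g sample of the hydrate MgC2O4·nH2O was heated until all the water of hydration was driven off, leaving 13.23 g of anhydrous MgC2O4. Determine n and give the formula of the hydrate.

MgC2O4·2H2O

Mass of water lost = 17.47 − 13.23 = 4.24 g → 4.24 / 18.02 = 0.2353 mol H2O
Molar mass of MgC2O4 = 112.33 g/mol → mol MgC2O4 = 13.23 / 112.33 = 0.1178
n = 0.2353 / 0.1178 = 2.00 ≈ 2 → MgC2O4·2H2O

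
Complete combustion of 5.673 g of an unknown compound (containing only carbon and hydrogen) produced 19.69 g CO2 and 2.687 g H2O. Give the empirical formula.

mol C = 19.69 / 44.01 = 0.4474; mass C = 0.4474 × 12.01 = 5.373 g
mol H = 2 × (2.687 / 18.02) = 0.2982; mass H = 0.2982 × 1.008 = 0.3006 g
Divide by the smallest (0.2982 mol H): C 1.500, H 1.000
Multiply by 2: C 3.00, H 2.00 → C3H2

C3H2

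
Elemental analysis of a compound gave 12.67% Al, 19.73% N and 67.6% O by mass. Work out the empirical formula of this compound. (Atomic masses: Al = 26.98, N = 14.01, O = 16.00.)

AlN3O9

Assume 100 g: 12.67 g Al, 19.73 g N, 67.6 g O.
n(Al) = 12.67/26.98 = 0.4696, n(N) = 19.73/14.01 = 1.408, n(O) = 67.6/16.00 = 4.225
Ratios (÷ 0.4696): Al 1.000, N 2.999, O 8.997
≈ 1:3:9 → AlN3O9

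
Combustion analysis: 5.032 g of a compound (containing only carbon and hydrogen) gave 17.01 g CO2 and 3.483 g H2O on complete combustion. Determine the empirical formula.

mol C = 17.01 / 44.01 = 0.3865; mass C = 0.3865 × 12.01 = 4.642 g
mol H = 2 × (3.483 / 18.02) = 0.3866; mass H = 0.3866 × 1.008 = 0.3897 g
Smallest is C at 0.3865 mol; normalising gives C 1.000, H 1.000
≈ 1:1 → CH

CH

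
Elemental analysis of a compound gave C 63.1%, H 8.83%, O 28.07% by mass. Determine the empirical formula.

C3H5O

Assume 100 g: 63.1 g C, 8.83 g H, 28.07 g O.
C: 63.1 g ÷ 12.01 g/mol = 5.254 mol
H: 8.83 g ÷ 1.008 g/mol = 8.76 mol
O: 28.07 g ÷ 16.00 g/mol = 1.754 mol
Smallest is O at 1.754 mol; normalising gives C 2.995, H 4.993, O 1.000
≈ 3:5:1 → C3H5O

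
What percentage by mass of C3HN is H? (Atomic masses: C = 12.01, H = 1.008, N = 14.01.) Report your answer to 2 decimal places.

Molar mass = 3(12.01) + 1(1.008) + 1(14.01) = 51.048 g/mol
Mass of H per mole = 1 × 1.008 = 1.008 g
% H = 1.008 / 51.048 × 100 = 1.97%

1.97%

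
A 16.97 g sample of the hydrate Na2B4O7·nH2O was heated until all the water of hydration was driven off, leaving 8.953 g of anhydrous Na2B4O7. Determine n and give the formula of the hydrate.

Mass of water lost = 16.97 − 8.953 = 8.017 g → 8.017 / 18.02 = 0.4449 mol H2O
Molar mass of Na2B4O7 = 201.22 g/mol → mol Na2B4O7 = 8.953 / 201.22 = 0.04449
n = 0.4449 / 0.04449 = 10.00 ≈ 10 → Na2B4O7·10H2O

Na2B4O7·10H2O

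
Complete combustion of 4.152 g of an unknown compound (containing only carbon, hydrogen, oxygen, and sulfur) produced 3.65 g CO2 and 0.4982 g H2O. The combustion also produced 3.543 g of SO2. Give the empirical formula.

mol C = 3.65 / 44.01 = 0.08294; mass C = 0.08294 × 12.01 = 0.9961 g
mol H = 2 × (0.4982 / 18.02) = 0.05529; mass H = 0.05529 × 1.008 = 0.05574 g
mol S = 3.543 / 64.07 = 0.05530; mass S = 1.773 g
mass O = 4.152 − (2.825) = 1.327 g → mol O = 0.08292
Divide by the smallest (0.05529 mol H): C 1.500, H 1.000, O 1.500, S 1.000
Scaling by 2: C 3.00, H 2.00, O 3.00, S 2.00 → C3H2O3S2

C3H2O3S2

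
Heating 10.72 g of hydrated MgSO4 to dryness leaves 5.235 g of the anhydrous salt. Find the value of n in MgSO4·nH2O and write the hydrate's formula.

MgSO4·7H2O

Mass of water lost = 10.72 − 5.235 = 5.485 g → 5.485 / 18.02 = 0.3044 mol H2O
Molar mass of MgSO4 = 120.38 g/mol → mol MgSO4 = 5.235 / 120.38 = 0.04349
n = 0.3044 / 0.04349 = 7.00 ≈ 7 → MgSO4·7H2O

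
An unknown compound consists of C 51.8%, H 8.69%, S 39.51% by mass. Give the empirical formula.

Assume 100 g: 51.8 g C, 8.69 g H, 39.51 g S.
C: 51.8 g ÷ 12.01 g/mol = 4.313 mol
H: 8.69 g ÷ 1.008 g/mol = 8.621 mol
S: 39.51 g ÷ 32.07 g/mol = 1.232 mol
Ratios (÷ 1.232): C 3.501, H 6.998, S 1.000
×2: C 7.00, H 14.00, S 2.00 → C7H14S2

C7H14S2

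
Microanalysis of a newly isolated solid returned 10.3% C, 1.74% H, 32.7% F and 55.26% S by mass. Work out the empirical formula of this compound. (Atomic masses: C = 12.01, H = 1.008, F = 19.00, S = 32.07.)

Assume 100 g: 10.3 g C, 1.74 g H, 32.7 g F, 55.26 g S.
n(C) = 10.3/12.01 = 0.8576, n(H) = 1.74/1.008 = 1.726, n(F) = 32.7/19.00 = 1.721, n(S) = 55.26/32.07 = 1.723
Divide by the smallest (0.8576 mol C): C 1.000, H 2.013, F 2.007, S 2.009
≈ 1:2:2:2 → CH2F2S2

CH2F2S2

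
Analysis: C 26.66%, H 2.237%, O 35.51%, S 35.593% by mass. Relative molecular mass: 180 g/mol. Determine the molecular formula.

C4H4O4S2

Assume 100 g: 26.66 g C, 2.237 g H, 35.51 g O, 35.593 g S.
n(C) = 26.66/12.01 = 2.22, n(H) = 2.237/1.008 = 2.219, n(O) = 35.51/16.00 = 2.219, n(S) = 35.593/32.07 = 1.11
Smallest is S at 1.11 mol; normalising gives C 2.000, H 2.000, O 2.000, S 1.000
→ C2H2O2S
Empirical-formula mass = 90.11 g/mol
n = 180 / 90.11 = 2.00 ≈ 2
Molecular formula = (C2H2O2S)×2 = C4H4O4S2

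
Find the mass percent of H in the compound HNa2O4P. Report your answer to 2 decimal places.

Molar mass = 1(1.008) + 2(22.99) + 4(16.00) + 1(30.97) = 141.958 g/mol
Mass of H per mole = 1 × 1.008 = 1.008 g
% H = 1.008 / 141.958 × 100 = 0.71%

0.71%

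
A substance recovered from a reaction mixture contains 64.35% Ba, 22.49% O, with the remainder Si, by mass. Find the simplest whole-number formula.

BaO3Si

Assume 100 g: 64.35 g Ba, 22.49 g O, 13.16 g Si.
Moles — Ba: 64.35 / 137.33 = 0.4686 mol; O: 22.49 / 16.00 = 1.406 mol; Si: 13.16 / 28.09 = 0.4685 mol
Ratios (÷ 0.4685): Ba 1.000, O 3.000, Si 1.000
Ratio ≈ 1:3:1, so the empirical formula is BaO3Si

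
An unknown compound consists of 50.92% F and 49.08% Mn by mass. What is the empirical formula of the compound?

F3Mn

Assume 100 g: 50.92 g F, 49.08 g Mn.
F: 50.92 g ÷ 19.00 g/mol = 2.68 mol
Mn: 49.08 g ÷ 54.94 g/mol = 0.8933 mol
Smallest is Mn at 0.8933 mol; normalising gives F 3.000, Mn 1.000
→ F3Mn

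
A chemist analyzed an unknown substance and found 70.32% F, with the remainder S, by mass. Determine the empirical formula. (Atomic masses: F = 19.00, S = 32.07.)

Assume 100 g: 70.32 g F, 29.68 g S.
Moles — F: 70.32 / 19.00 = 3.701 mol; S: 29.68 / 32.07 = 0.9255 mol
Smallest is S at 0.9255 mol; normalising gives F 3.999, S 1.000
≈ 4:1 → F4S

F4S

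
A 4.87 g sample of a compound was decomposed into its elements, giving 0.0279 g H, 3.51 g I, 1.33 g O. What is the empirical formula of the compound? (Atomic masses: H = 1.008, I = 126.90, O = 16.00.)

HIO3

H: 0.0279 g ÷ 1.008 g/mol = 0.02768 mol
I: 3.51 g ÷ 126.90 g/mol = 0.02766 mol
O: 1.33 g ÷ 16.00 g/mol = 0.08313 mol
Ratios (÷ 0.02766): H 1.001, I 1.000, O 3.005
≈ 1:1:3 → HIO3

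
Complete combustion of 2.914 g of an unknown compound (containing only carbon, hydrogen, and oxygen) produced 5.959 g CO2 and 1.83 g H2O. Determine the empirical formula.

mol C = 5.959 / 44.01 = 0.1354; mass C = 0.1354 × 12.01 = 1.626 g
mol H = 2 × (1.83 / 18.02) = 0.2031; mass H = 0.2031 × 1.008 = 0.2047 g
mass O = 2.914 − (1.831) = 1.083 g → mol O = 0.06769
Divide by the smallest (0.06769 mol O): C 2.000, H 3.000, O 1.000
Ratio ≈ 2:3:1, so the empirical formula is C2H3O

C2H3O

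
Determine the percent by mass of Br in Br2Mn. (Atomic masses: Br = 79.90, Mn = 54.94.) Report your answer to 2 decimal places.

74.42%

Molar mass = 2(79.90) + 1(54.94) = 214.740 g/mol
Mass of Br per mole = 2 × 79.90 = 159.800 g
% Br = 159.800 / 214.740 × 100 = 74.42%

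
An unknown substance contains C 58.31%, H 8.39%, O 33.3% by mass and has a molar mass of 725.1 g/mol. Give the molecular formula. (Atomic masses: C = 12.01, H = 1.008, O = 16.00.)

Assume 100 g: 58.31 g C, 8.39 g H, 33.3 g O.
Moles — C: 58.31 / 12.01 = 4.855 mol; H: 8.39 / 1.008 = 8.323 mol; O: 33.3 / 16.00 = 2.081 mol
Ratios (÷ 2.081): C 2.333, H 3.999, O 1.000
Multiply by 3: C 7.00, H 12.00, O 3.00 → C7H12O3
Empirical-formula mass = 144.17 g/mol
n = 725.1 / 144.17 = 5.03 ≈ 5
Molecular formula = (C7H12O3)×5 = C35H60O15

C35H60O15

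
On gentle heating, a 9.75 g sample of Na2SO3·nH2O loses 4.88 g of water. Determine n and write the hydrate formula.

Na2SO3·7H2O

Mass of anhydrous Na2SO3 = 9.75 − 4.88 = 4.87 g
mol H2O = 4.88 / 18.02 = 0.2708
Molar mass of Na2SO3 = 126.05 g/mol → mol Na2SO3 = 4.87 / 126.05 = 0.03864
n = 0.2708 / 0.03864 = 7.01 ≈ 7 → Na2SO3·7H2O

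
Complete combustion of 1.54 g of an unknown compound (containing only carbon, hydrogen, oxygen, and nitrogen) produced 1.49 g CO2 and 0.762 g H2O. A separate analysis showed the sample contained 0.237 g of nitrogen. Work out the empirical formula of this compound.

C2H5NO3

mol C = 1.49 / 44.01 = 0.03386; mass C = 0.03386 × 12.01 = 0.4066 g
mol H = 2 × (0.762 / 18.02) = 0.08457; mass H = 0.08457 × 1.008 = 0.08525 g
mol N = 0.237 / 14.01 = 0.01692
mass O = 1.54 − (0.7289) = 0.8111 g → mol O = 0.05070
Smallest is N at 0.01692 mol; normalising gives C 2.001, H 4.999, N 1.000, O 2.997
≈ 2:5:1:3 → C2H5NO3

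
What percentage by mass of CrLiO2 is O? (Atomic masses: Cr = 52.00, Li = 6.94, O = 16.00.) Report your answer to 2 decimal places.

Molar mass = 1(52.00) + 1(6.94) + 2(16.00) = 90.940 g/mol
Mass of O per mole = 2 × 16.00 = 32.000 g
% O = 32.000 / 90.940 × 100 = 35.19%

35.19%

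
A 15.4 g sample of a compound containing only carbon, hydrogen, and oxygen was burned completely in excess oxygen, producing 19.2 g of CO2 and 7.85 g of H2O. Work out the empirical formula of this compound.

mol C = 19.2 / 44.01 = 0.4363; mass C = 0.4363 × 12.01 = 5.240 g
mol H = 2 × (7.85 / 18.02) = 0.8713; mass H = 0.8713 × 1.008 = 0.8782 g
mass O = 15.4 − (6.118) = 9.282 g → mol O = 0.5801
Ratios (÷ 0.4363): C 1.000, H 1.997, O 1.330
Multiply by 3: C 3.00, H 5.99, O 3.99 → C3H6O4

C3H6O4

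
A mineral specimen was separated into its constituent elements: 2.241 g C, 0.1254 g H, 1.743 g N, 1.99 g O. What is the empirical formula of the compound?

C3H2N2O2

Moles — C: 2.241 / 12.01 = 0.1866 mol; H: 0.1254 / 1.008 = 0.1244 mol; N: 1.743 / 14.01 = 0.1244 mol; O: 1.99 / 16.00 = 0.1244 mol
Ratios (÷ 0.1244): C 1.500, H 1.000, N 1.000, O 1.000
×2: C 3.00, H 2.00, N 2.00, O 2.00 → C3H2N2O2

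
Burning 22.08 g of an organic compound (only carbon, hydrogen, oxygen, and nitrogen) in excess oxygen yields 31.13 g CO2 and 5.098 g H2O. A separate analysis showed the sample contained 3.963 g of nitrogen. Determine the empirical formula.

mol C = 31.13 / 44.01 = 0.7073; mass C = 0.7073 × 12.01 = 8.495 g
mol H = 2 × (5.098 / 18.02) = 0.5658; mass H = 0.5658 × 1.008 = 0.5703 g
mol N = 3.963 / 14.01 = 0.2829
mass O = 22.08 − (13.03) = 9.052 g → mol O = 0.5657
Ratios (÷ 0.2829): C 2.501, H 2.000, N 1.000, O 2.000
×2: C 5.00, H 4.00, N 2.00, O 4.00 → C5H4N2O4

C5H4N2O4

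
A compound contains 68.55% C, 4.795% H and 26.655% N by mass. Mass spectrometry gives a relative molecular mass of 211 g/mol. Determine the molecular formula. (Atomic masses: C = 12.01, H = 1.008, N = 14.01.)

Assume 100 g: 68.55 g C, 4.795 g H, 26.655 g N.
n(C) = 68.55/12.01 = 5.708, n(H) = 4.795/1.008 = 4.757, n(N) = 26.655/14.01 = 1.903
Divide by the smallest (1.903 mol N): C 3.000, H 2.500, N 1.000
×2: C 6.00, H 5.00, N 2.00 → C6H5N2
Empirical-formula mass = 105.12 g/mol
n = 211 / 105.12 = 2.01 ≈ 2
Molecular formula = (C6H5N2)×2 = C12H10N4

C12H10N4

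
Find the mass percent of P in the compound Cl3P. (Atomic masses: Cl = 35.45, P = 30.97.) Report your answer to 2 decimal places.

Molar mass = 3(35.45) + 1(30.97) = 137.320 g/mol
Mass of P per mole = 1 × 30.97 = 30.970 g
% P = 30.970 / 137.320 × 100 = 22.55%

22.55%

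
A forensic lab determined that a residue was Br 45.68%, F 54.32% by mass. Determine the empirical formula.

Assume 100 g: 45.68 g Br, 54.32 g F.
Moles — Br: 45.68 / 79.90 = 0.5717 mol; F: 54.32 / 19.00 = 2.859 mol
Divide by the smallest (0.5717 mol Br): Br 1.000, F 5.001
≈ 1:5 → BrF5

BrF5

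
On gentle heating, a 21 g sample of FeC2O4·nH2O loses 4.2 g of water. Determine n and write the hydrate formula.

Mass of anhydrous FeC2O4 = 21 − 4.2 = 16.8 g
mol H2O = 4.2 / 18.02 = 0.2331
Molar mass of FeC2O4 = 143.87 g/mol → mol FeC2O4 = 16.8 / 143.87 = 0.1168
n = 0.2331 / 0.1168 = 2.00 ≈ 2 → FeC2O4·2H2O

FeC2O4·2H2O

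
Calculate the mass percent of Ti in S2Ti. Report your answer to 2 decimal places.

Molar mass = 2(32.07) + 1(47.87) = 112.010 g/mol
Mass of Ti per mole = 1 × 47.87 = 47.870 g
% Ti = 47.870 / 112.010 × 100 = 42.74%

42.74%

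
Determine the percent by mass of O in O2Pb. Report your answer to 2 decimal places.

13.38%

Molar mass = 2(16.00) + 1(207.2) = 239.200 g/mol
Mass of O per mole = 2 × 16.00 = 32.000 g
% O = 32.000 / 239.200 × 100 = 13.38%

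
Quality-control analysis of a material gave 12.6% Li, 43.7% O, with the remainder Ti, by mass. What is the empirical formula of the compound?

Assume 100 g: 12.6 g Li, 43.7 g O, 43.7 g Ti.
Li: 12.6 g ÷ 6.94 g/mol = 1.816 mol
O: 43.7 g ÷ 16.00 g/mol = 2.731 mol
Ti: 43.7 g ÷ 47.87 g/mol = 0.9129 mol
Ratios (÷ 0.9129): Li 1.989, O 2.992, Ti 1.000
≈ 2:3:1 → Li2O3Ti

Li2O3Ti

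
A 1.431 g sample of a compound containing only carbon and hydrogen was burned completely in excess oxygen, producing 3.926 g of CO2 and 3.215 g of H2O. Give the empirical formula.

CH4

mol C = 3.926 / 44.01 = 0.08921; mass C = 0.08921 × 12.01 = 1.071 g
mol H = 2 × (3.215 / 18.02) = 0.3568; mass H = 0.3568 × 1.008 = 0.3597 g
Ratios (÷ 0.08921): C 1.000, H 4.000
Ratio ≈ 1:4, so the empirical formula is CH4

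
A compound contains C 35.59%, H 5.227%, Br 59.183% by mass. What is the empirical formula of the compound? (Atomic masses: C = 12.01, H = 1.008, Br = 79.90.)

Assume 100 g: 35.59 g C, 5.227 g H, 59.183 g Br.
n(C) = 35.59/12.01 = 2.963, n(H) = 5.227/1.008 = 5.186, n(Br) = 59.183/79.90 = 0.7407
Divide by the smallest (0.7407 mol Br): C 4.001, H 7.001, Br 1.000
→ C4H7Br

C4H7Br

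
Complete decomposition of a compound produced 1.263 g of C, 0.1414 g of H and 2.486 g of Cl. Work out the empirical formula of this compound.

C3H4Cl2

C: 1.263 g ÷ 12.01 g/mol = 0.1052 mol
H: 0.1414 g ÷ 1.008 g/mol = 0.1403 mol
Cl: 2.486 g ÷ 35.45 g/mol = 0.07013 mol
Ratios (÷ 0.07013): C 1.500, H 2.000, Cl 1.000
Multiply by 2: C 3.00, H 4.00, Cl 2.00 → C3H4Cl2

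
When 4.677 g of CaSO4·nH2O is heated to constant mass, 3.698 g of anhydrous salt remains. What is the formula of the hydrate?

Mass of water lost = 4.677 − 3.698 = 0.979 g → 0.979 / 18.02 = 0.05433 mol H2O
Molar mass of CaSO4 = 136.15 g/mol → mol CaSO4 = 3.698 / 136.15 = 0.02716
n = 0.05433 / 0.02716 = 2.00 ≈ 2 → CaSO4·2H2O

CaSO4·2H2O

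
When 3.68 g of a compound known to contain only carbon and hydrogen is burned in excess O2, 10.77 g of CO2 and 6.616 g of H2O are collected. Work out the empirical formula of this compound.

mol C = 10.77 / 44.01 = 0.2447; mass C = 0.2447 × 12.01 = 2.939 g
mol H = 2 × (6.616 / 18.02) = 0.7343; mass H = 0.7343 × 1.008 = 0.7402 g
Ratios (÷ 0.2447): C 1.000, H 3.001
→ CH3

CH3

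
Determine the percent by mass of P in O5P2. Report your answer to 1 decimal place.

Molar mass = 5(16.00) + 2(30.97) = 141.940 g/mol
Mass of P per mole = 2 × 30.97 = 61.940 g
% P = 61.940 / 141.940 × 100 = 43.6%

43.6%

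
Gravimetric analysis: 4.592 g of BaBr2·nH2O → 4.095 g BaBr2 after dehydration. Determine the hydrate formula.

BaBr2·2H2O

Mass of water lost = 4.592 − 4.095 = 0.497 g → 0.497 / 18.02 = 0.02758 mol H2O
Molar mass of BaBr2 = 297.13 g/mol → mol BaBr2 = 4.095 / 297.13 = 0.01378
n = 0.02758 / 0.01378 = 2.00 ≈ 2 → BaBr2·2H2O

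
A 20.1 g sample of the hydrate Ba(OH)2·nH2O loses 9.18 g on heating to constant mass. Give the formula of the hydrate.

Ba(OH)2·8H2O

Mass of anhydrous Ba(OH)2 = 20.1 − 9.18 = 10.92 g
mol H2O = 9.18 / 18.02 = 0.5094
Molar mass of Ba(OH)2 = 171.35 g/mol → mol Ba(OH)2 = 10.92 / 171.35 = 0.06373
n = 0.5094 / 0.06373 = 7.99 ≈ 8 → Ba(OH)2·8H2O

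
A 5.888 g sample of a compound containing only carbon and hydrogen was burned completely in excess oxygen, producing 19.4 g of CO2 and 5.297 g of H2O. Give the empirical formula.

C3H4

mol C = 19.4 / 44.01 = 0.4408; mass C = 0.4408 × 12.01 = 5.294 g
mol H = 2 × (5.297 / 18.02) = 0.5879; mass H = 0.5879 × 1.008 = 0.5926 g
Ratios (÷ 0.4408): C 1.000, H 1.334
Multiply by 3: C 3.00, H 4.00 → C3H4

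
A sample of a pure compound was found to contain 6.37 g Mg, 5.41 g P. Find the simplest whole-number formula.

Moles — Mg: 6.37 / 24.31 = 0.262 mol; P: 5.41 / 30.97 = 0.1747 mol
Smallest is P at 0.1747 mol; normalising gives Mg 1.500, P 1.000
Multiply by 2: Mg 3.00, P 2.00 → Mg3P2

Mg3P2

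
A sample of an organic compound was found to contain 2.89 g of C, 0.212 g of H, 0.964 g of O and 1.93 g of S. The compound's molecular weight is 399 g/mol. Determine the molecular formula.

C16H14O4S4

C: 2.89 g ÷ 12.01 g/mol = 0.2406 mol
H: 0.212 g ÷ 1.008 g/mol = 0.2103 mol
O: 0.964 g ÷ 16.00 g/mol = 0.06025 mol
S: 1.93 g ÷ 32.07 g/mol = 0.06018 mol
Ratios (÷ 0.06018): C 3.998, H 3.495, O 1.001, S 1.000
Scaling by 2: C 8.00, H 6.99, O 2.00, S 2.00 → C8H7O2S2
Empirical-formula mass = 199.28 g/mol
n = 399 / 199.28 = 2.00 ≈ 2
Molecular formula = (C8H7O2S2)×2 = C16H14O4S4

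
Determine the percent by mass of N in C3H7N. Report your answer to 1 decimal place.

24.5%

Molar mass = 3(12.01) + 7(1.008) + 1(14.01) = 57.096 g/mol
Mass of N per mole = 1 × 14.01 = 14.010 g
% N = 14.010 / 57.096 × 100 = 24.5%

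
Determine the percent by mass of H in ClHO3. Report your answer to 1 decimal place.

Molar mass = 1(35.45) + 1(1.008) + 3(16.00) = 84.458 g/mol
Mass of H per mole = 1 × 1.008 = 1.008 g
% H = 1.008 / 84.458 × 100 = 1.2%

1.2%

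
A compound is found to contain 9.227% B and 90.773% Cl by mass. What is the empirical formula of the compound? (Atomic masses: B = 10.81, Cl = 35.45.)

Assume 100 g: 9.227 g B, 90.773 g Cl.
Moles — B: 9.227 / 10.81 = 0.8536 mol; Cl: 90.773 / 35.45 = 2.561 mol
Smallest is B at 0.8536 mol; normalising gives B 1.000, Cl 3.000
Ratio ≈ 1:3, so the empirical formula is BCl3

BCl3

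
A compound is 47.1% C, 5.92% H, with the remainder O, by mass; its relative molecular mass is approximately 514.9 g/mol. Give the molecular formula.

C20H30O15

Assume 100 g: 47.1 g C, 5.92 g H, 46.98 g O.
C: 47.1 g ÷ 12.01 g/mol = 3.922 mol
H: 5.92 g ÷ 1.008 g/mol = 5.873 mol
O: 46.98 g ÷ 16.00 g/mol = 2.936 mol
Divide by the smallest (2.936 mol O): C 1.336, H 2.000, O 1.000
Multiply by 3: C 4.01, H 6.00, O 3.00 → C4H6O3
Empirical-formula mass = 102.09 g/mol
n = 514.9 / 102.09 = 5.04 ≈ 5
Molecular formula = (C4H6O3)×5 = C20H30O15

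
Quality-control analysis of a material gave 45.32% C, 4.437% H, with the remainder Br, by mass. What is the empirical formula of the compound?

C6H7Br

Assume 100 g: 45.32 g C, 4.437 g H, 50.243 g Br.
n(C) = 45.32/12.01 = 3.774, n(H) = 4.437/1.008 = 4.402, n(Br) = 50.243/79.90 = 0.6288
Smallest is Br at 0.6288 mol; normalising gives C 6.001, H 7.000, Br 1.000
≈ 6:7:1 → C6H7Br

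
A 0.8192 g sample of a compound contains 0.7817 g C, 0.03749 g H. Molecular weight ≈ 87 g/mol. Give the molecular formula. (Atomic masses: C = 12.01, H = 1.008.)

Moles — C: 0.7817 / 12.01 = 0.06509 mol; H: 0.03749 / 1.008 = 0.03719 mol
Ratios (÷ 0.03719): C 1.750, H 1.000
Multiply by 4: C 7.00, H 4.00 → C7H4
Empirical-formula mass = 88.10 g/mol
n = 87 / 88.10 = 0.99 ≈ 1
Molecular formula = empirical formula = C7H4

C7H4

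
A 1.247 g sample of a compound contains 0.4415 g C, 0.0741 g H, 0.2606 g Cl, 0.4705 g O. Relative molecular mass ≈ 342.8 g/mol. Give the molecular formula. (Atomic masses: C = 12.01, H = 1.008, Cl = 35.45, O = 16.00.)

n(C) = 0.4415/12.01 = 0.03676, n(H) = 0.0741/1.008 = 0.07351, n(Cl) = 0.2606/35.45 = 0.007351, n(O) = 0.4705/16.00 = 0.02941
Smallest is Cl at 0.007351 mol; normalising gives C 5.001, H 10.000, Cl 1.000, O 4.000
→ C5H10ClO4
Empirical-formula mass = 169.58 g/mol
n = 342.8 / 169.58 = 2.02 ≈ 2
Molecular formula = (C5H10ClO4)×2 = C10H20Cl2O8

C10H20Cl2O8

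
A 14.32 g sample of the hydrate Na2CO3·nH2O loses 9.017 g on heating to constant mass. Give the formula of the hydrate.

Mass of anhydrous Na2CO3 = 14.32 − 9.017 = 5.303 g
mol H2O = 9.017 / 18.02 = 0.5004
Molar mass of Na2CO3 = 105.99 g/mol → mol Na2CO3 = 5.303 / 105.99 = 0.05003
n = 0.5004 / 0.05003 = 10.00 ≈ 10 → Na2CO3·10H2O

Na2CO3·10H2O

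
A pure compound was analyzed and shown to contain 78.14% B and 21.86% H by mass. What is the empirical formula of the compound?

Assume 100 g: 78.14 g B, 21.86 g H.
B: 78.14 g ÷ 10.81 g/mol = 7.228 mol
H: 21.86 g ÷ 1.008 g/mol = 21.69 mol
Ratios (÷ 7.228): B 1.000, H 3.000
Ratio ≈ 1:3, so the empirical formula is BH3

BH3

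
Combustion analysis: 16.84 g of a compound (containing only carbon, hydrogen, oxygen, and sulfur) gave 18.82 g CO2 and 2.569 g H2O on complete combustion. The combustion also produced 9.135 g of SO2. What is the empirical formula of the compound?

mol C = 18.82 / 44.01 = 0.4276; mass C = 0.4276 × 12.01 = 5.136 g
mol H = 2 × (2.569 / 18.02) = 0.2851; mass H = 0.2851 × 1.008 = 0.2874 g
mol S = 9.135 / 64.07 = 0.1426; mass S = 4.572 g
mass O = 16.84 − (9.996) = 6.844 g → mol O = 0.4278
Ratios (÷ 0.1426): C 2.999, H 2.000, O 3.000, S 1.000
→ C3H2O3S

C3H2O3S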